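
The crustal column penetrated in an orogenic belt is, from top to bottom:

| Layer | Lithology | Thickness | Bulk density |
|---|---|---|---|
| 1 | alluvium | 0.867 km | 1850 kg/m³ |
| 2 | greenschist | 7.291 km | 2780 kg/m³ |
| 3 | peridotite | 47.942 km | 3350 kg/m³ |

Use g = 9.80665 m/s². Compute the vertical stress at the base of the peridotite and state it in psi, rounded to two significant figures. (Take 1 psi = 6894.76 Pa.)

alluvium: 1850 kg/m³ × 9.80665 m/s² × 867 m = 1.573×10^7 Pa = 2281 psi
greenschist: 2780 kg/m³ × 9.80665 m/s² × 7291 m = 1.988×10^8 Pa = 28829 psi
peridotite: 3350 kg/m³ × 9.80665 m/s² × 47942 m = 1.575×10^9 Pa = 2.284×10^5 psi
Total = 2281 + 28829 + 2.284×10^5 = 2.5955×10^5 psi

260000 psi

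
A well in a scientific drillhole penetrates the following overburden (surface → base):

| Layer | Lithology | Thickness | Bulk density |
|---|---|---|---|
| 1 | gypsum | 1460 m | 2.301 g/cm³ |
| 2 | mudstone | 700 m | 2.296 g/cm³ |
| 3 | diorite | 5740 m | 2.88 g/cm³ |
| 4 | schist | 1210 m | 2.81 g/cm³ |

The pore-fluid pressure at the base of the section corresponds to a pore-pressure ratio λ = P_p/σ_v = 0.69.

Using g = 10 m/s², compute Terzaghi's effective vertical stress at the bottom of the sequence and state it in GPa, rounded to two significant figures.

Overburden (lithostatic) stress σ_v:
gypsum: 2301 kg/m³ × 10 m/s² × 1460 m = 3.359×10^7 Pa = 33.59 MPa
mudstone: 2296 kg/m³ × 10 m/s² × 700 m = 1.607×10^7 Pa = 16.07 MPa
diorite: 2880 kg/m³ × 10 m/s² × 5740 m = 1.653×10^8 Pa = 165.3 MPa
schist: 2810 kg/m³ × 10 m/s² × 1210 m = 3.400×10^7 Pa = 34.00 MPa
Total = 33.59 + 16.07 + 165.3 + 34.00 = 248.98 MPa
Pore pressure P_p = λ·σ_v = 0.69 × 249.0 MPa = 171.8 MPa
Effective stress σ' = σ_v − P_p = 249.0 − 171.8 = 77.184 MPa = 0.077184 GPa

0.077 GPa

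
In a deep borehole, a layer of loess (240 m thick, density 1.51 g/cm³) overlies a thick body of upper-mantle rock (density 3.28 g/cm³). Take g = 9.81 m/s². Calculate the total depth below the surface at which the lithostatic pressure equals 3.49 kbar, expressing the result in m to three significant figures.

Pressure at base of upper layers: 1510×9.81×240 = 3.555×10^6 Pa = 0.03555 kbar
Remaining pressure to be supplied by upper-mantle rock: 3.490×10^8 − 3.555×10^6 = 3.454×10^8 Pa
Additional depth in upper-mantle rock = 3.454×10^8 Pa / (3280 kg/m³ × 9.81 m/s²) = 10736 m
Total depth = 240 m + 10736 m = 10976 m

11000 m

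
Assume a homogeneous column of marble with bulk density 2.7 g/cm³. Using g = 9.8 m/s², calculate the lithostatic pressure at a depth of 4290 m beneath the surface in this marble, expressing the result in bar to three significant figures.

1140 bar

marble: 2700 kg/m³ × 9.8 m/s² × 4290 m = 1.135×10^8 Pa = 1135 bar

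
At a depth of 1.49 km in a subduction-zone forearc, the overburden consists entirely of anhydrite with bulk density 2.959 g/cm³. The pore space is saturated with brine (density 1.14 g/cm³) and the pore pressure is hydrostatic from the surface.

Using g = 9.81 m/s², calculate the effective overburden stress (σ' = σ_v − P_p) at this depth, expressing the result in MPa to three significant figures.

Overburden (lithostatic) stress σ_v:
anhydrite: 2959 kg/m³ × 9.81 m/s² × 1490 m = 4.325×10^7 Pa = 43.25 MPa
Pore pressure P_p = 1140 kg/m³ × 9.81 m/s² × 1490 m = 1.666×10^7 Pa = 16.66 MPa
Effective stress σ' = σ_v − P_p = 43.25 − 16.66 = 26.588 MPa

26.6 MPa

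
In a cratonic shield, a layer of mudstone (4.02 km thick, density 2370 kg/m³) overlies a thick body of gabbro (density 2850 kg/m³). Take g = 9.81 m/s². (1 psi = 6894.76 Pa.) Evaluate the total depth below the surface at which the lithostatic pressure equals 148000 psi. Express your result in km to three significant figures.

Pressure at base of upper layers: 2370×9.81×4020 = 9.346×10^7 Pa = 13556 psi
Remaining pressure to be supplied by gabbro: 1.020×10^9 − 9.346×10^7 = 9.270×10^8 Pa
Additional depth in gabbro = 9.270×10^8 Pa / (2850 kg/m³ × 9.81 m/s²) = 33155 m
Total depth = 4020 m + 33155 m = 37175 m
= 37.175 km

37.2 km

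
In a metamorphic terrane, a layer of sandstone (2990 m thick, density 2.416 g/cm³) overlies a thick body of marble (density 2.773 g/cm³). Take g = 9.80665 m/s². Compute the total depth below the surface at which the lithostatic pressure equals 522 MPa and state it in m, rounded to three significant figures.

Pressure at base of upper layers: 2416×9.80665×2990 = 7.084×10^7 Pa = 70.84 MPa
Remaining pressure to be supplied by marble: 5.220×10^8 − 7.084×10^7 = 4.512×10^8 Pa
Additional depth in marble = 4.512×10^8 Pa / (2773 kg/m³ × 9.80665 m/s²) = 16590 m
Total depth = 2990 m + 16590 m = 19580 m

19600 m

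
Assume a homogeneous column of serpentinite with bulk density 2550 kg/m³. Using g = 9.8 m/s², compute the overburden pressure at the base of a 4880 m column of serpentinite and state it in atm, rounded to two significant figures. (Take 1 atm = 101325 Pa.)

1200 atm

serpentinite: 2550 kg/m³ × 9.8 m/s² × 4880 m = 1.220×10^8 Pa = 1204 atm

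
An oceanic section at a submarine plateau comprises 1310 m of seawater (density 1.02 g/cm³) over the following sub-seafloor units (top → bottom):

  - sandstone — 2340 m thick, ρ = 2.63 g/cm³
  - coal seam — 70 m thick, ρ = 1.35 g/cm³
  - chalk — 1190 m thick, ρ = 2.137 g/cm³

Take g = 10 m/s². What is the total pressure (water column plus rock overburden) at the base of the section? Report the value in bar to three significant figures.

1010 bar

seawater: 1020 kg/m³ × 10 m/s² × 1310 m = 1.336×10^7 Pa = 133.6 bar
sandstone: 2630 kg/m³ × 10 m/s² × 2340 m = 6.154×10^7 Pa = 615.4 bar
coal seam: 1350 kg/m³ × 10 m/s² × 70 m = 9.450×10^5 Pa = 9.450 bar
chalk: 2137 kg/m³ × 10 m/s² × 1190 m = 2.543×10^7 Pa = 254.3 bar
Total = 133.6 + 615.4 + 9.450 + 254.3 = 1012.8 bar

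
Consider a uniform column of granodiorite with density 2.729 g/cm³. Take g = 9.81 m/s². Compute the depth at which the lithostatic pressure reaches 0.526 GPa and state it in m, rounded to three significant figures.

19600 m

h = P/(ρg) = 0.526 GPa / (2729 kg/m³ × 9.81 m/s²) = 5.260×10^8 Pa / 26771 Pa/m = 19648 m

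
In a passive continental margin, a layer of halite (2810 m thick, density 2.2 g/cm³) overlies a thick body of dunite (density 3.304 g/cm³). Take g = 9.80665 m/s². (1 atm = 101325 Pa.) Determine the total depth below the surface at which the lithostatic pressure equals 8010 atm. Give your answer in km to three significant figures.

26.0 km

Pressure at base of upper layers: 2200×9.80665×2810 = 6.062×10^7 Pa = 598.3 atm
Remaining pressure to be supplied by dunite: 8.116×10^8 − 6.062×10^7 = 7.510×10^8 Pa
Additional depth in dunite = 7.510×10^8 Pa / (3304 kg/m³ × 9.80665 m/s²) = 23178 m
Total depth = 2810 m + 23178 m = 25988 m
= 25.988 km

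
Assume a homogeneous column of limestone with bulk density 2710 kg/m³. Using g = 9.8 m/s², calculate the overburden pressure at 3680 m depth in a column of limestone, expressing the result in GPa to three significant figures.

0.0977 GPa

limestone: 2710 kg/m³ × 9.8 m/s² × 3680 m = 9.773×10^7 Pa = 0.09773 GPa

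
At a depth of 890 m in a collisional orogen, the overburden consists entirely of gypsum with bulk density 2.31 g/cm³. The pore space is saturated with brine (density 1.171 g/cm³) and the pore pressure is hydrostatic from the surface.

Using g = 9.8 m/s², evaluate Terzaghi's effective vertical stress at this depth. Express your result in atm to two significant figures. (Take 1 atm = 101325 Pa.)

98 atm

Overburden (lithostatic) stress σ_v:
gypsum: 2310 kg/m³ × 9.8 m/s² × 890 m = 2.015×10^7 Pa = 20.15 MPa
Pore pressure P_p = 1171 kg/m³ × 9.8 m/s² × 890 m = 1.021×10^7 Pa = 10.21 MPa
Effective stress σ' = σ_v − P_p = 20.15 − 10.21 = 9.9344 MPa = 98.044 atm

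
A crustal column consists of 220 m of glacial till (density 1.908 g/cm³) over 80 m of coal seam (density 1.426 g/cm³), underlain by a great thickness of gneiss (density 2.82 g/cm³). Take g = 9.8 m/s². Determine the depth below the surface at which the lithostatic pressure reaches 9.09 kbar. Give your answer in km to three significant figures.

Pressure at base of upper layers: 1908×9.8×220 + 1426×9.8×80 = 5.232×10^6 Pa = 0.05232 kbar
Remaining pressure to be supplied by gneiss: 9.090×10^8 − 5.232×10^6 = 9.038×10^8 Pa
Additional depth in gneiss = 9.038×10^8 Pa / (2820 kg/m³ × 9.8 m/s²) = 32703 m
Total depth = 300 m + 32703 m = 33003 m
= 33.003 km

33.0 km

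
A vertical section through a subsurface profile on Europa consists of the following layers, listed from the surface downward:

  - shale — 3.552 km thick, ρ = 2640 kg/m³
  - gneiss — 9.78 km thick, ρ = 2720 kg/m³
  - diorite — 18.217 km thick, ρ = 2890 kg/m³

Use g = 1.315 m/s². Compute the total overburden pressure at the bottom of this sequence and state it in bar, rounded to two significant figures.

shale: 2640 kg/m³ × 1.315 m/s² × 3552 m = 1.233×10^7 Pa = 123.3 bar
gneiss: 2720 kg/m³ × 1.315 m/s² × 9780 m = 3.498×10^7 Pa = 349.8 bar
diorite: 2890 kg/m³ × 1.315 m/s² × 18217 m = 6.923×10^7 Pa = 692.3 bar
Total = 123.3 + 349.8 + 692.3 = 1165.4 bar

1200 bar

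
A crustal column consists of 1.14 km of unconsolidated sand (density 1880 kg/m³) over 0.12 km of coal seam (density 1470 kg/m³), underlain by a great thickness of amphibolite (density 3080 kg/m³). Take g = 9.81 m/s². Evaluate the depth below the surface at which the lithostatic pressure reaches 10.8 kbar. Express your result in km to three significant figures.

Pressure at base of upper layers: 1880×9.81×1140 + 1470×9.81×120 = 2.276×10^7 Pa = 0.2276 kbar
Remaining pressure to be supplied by amphibolite: 1.080×10^9 − 2.276×10^7 = 1.057×10^9 Pa
Additional depth in amphibolite = 1.057×10^9 Pa / (3080 kg/m³ × 9.81 m/s²) = 34991 m
Total depth = 1260 m + 34991 m = 36251 m
= 36.251 km

36.3 km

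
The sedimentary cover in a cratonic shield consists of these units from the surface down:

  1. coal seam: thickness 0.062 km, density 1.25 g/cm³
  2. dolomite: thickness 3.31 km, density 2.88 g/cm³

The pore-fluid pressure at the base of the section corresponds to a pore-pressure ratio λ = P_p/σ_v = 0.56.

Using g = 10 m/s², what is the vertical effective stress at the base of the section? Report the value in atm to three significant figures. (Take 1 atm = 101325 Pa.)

417 atm

Overburden (lithostatic) stress σ_v:
coal seam: 1250 kg/m³ × 10 m/s² × 62 m = 7.750×10^5 Pa = 0.7750 MPa
dolomite: 2880 kg/m³ × 10 m/s² × 3310 m = 9.533×10^7 Pa = 95.33 MPa
Total = 0.7750 + 95.33 = 96.103 MPa
Pore pressure P_p = λ·σ_v = 0.56 × 96.10 MPa = 53.82 MPa
Effective stress σ' = σ_v − P_p = 96.10 − 53.82 = 42.285 MPa = 417.32 atm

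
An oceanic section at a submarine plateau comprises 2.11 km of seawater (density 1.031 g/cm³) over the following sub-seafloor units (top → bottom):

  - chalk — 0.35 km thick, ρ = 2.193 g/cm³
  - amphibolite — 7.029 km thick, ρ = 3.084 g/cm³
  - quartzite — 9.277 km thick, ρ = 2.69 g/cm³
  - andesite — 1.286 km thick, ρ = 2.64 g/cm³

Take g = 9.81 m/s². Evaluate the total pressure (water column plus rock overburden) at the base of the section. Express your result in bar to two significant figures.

5200 bar

seawater: 1031 kg/m³ × 9.81 m/s² × 2110 m = 2.134×10^7 Pa = 213.4 bar
chalk: 2193 kg/m³ × 9.81 m/s² × 350 m = 7.530×10^6 Pa = 75.30 bar
amphibolite: 3084 kg/m³ × 9.81 m/s² × 7029 m = 2.127×10^8 Pa = 2127 bar
quartzite: 2690 kg/m³ × 9.81 m/s² × 9277 m = 2.448×10^8 Pa = 2448 bar
andesite: 2640 kg/m³ × 9.81 m/s² × 1286 m = 3.331×10^7 Pa = 333.1 bar
Total = 213.4 + 75.30 + 2127 + 2448 + 333.1 = 5196.4 bar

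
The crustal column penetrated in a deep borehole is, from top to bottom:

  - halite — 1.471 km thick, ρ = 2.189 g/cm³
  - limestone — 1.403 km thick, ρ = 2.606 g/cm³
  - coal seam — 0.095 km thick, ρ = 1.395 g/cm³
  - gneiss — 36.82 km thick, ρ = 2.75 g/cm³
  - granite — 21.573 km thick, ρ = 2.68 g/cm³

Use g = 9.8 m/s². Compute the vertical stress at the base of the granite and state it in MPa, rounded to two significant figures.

halite: 2189 kg/m³ × 9.8 m/s² × 1471 m = 3.156×10^7 Pa = 31.56 MPa
limestone: 2606 kg/m³ × 9.8 m/s² × 1403 m = 3.583×10^7 Pa = 35.83 MPa
coal seam: 1395 kg/m³ × 9.8 m/s² × 95 m = 1.299×10^6 Pa = 1.299 MPa
gneiss: 2750 kg/m³ × 9.8 m/s² × 36820 m = 9.923×10^8 Pa = 992.3 MPa
granite: 2680 kg/m³ × 9.8 m/s² × 21573 m = 5.666×10^8 Pa = 566.6 MPa
Total = 31.56 + 35.83 + 1.299 + 992.3 + 566.6 = 1627.6 MPa

1600 MPa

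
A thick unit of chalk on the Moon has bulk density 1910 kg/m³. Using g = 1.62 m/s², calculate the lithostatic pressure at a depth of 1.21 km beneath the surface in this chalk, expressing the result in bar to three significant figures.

chalk: 1910 kg/m³ × 1.62 m/s² × 1210 m = 3.744×10^6 Pa = 37.44 bar

37.4 bar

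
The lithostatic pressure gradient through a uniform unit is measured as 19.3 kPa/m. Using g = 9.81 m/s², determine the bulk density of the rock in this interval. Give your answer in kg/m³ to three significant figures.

ρ = (dP/dz)/g = 19.3 kPa/m / 9.81 m/s² = 19300 Pa/m / 9.81 m/s² = 1967.4 kg/m³

1970 kg/m³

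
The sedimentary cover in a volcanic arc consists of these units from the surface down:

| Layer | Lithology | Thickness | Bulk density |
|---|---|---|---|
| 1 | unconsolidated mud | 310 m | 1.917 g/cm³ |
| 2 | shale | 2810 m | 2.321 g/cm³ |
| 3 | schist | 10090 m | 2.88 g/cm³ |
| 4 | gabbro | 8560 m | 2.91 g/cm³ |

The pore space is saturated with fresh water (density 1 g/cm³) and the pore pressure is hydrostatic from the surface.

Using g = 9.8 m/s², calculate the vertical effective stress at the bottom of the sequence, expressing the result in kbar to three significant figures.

Overburden (lithostatic) stress σ_v:
unconsolidated mud: 1917 kg/m³ × 9.8 m/s² × 310 m = 5.824×10^6 Pa = 5.824 MPa
shale: 2321 kg/m³ × 9.8 m/s² × 2810 m = 6.392×10^7 Pa = 63.92 MPa
schist: 2880 kg/m³ × 9.8 m/s² × 10090 m = 2.848×10^8 Pa = 284.8 MPa
gabbro: 2910 kg/m³ × 9.8 m/s² × 8560 m = 2.441×10^8 Pa = 244.1 MPa
Total = 5.824 + 63.92 + 284.8 + 244.1 = 598.63 MPa
Pore pressure P_p = 1000 kg/m³ × 9.8 m/s² × 21770 m = 2.133×10^8 Pa = 213.3 MPa
Effective stress σ' = σ_v − P_p = 598.6 − 213.3 = 385.29 MPa = 3.8529 kbar

3.85 kbar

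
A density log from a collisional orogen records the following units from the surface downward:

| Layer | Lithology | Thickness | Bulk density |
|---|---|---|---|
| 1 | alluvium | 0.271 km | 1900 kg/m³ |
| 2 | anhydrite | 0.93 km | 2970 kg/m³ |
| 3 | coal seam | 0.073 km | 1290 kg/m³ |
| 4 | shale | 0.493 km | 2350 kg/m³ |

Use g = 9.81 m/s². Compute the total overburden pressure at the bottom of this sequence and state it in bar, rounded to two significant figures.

alluvium: 1900 kg/m³ × 9.81 m/s² × 271 m = 5.051×10^6 Pa = 50.51 bar
anhydrite: 2970 kg/m³ × 9.81 m/s² × 930 m = 2.710×10^7 Pa = 271.0 bar
coal seam: 1290 kg/m³ × 9.81 m/s² × 73 m = 9.238×10^5 Pa = 9.238 bar
shale: 2350 kg/m³ × 9.81 m/s² × 493 m = 1.137×10^7 Pa = 113.7 bar
Total = 50.51 + 271.0 + 9.238 + 113.7 = 444.37 bar

440 bar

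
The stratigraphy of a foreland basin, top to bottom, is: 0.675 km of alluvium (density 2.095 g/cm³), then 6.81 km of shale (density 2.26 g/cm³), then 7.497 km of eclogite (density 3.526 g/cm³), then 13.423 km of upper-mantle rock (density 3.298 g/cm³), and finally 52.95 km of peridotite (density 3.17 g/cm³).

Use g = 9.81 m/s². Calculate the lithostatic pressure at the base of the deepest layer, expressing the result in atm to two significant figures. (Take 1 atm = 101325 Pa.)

alluvium: 2095 kg/m³ × 9.81 m/s² × 675 m = 1.387×10^7 Pa = 136.9 atm
shale: 2260 kg/m³ × 9.81 m/s² × 6810 m = 1.510×10^8 Pa = 1490 atm
eclogite: 3526 kg/m³ × 9.81 m/s² × 7497 m = 2.593×10^8 Pa = 2559 atm
upper-mantle rock: 3298 kg/m³ × 9.81 m/s² × 13423 m = 4.343×10^8 Pa = 4286 atm
peridotite: 3170 kg/m³ × 9.81 m/s² × 52950 m = 1.647×10^9 Pa = 16251 atm
Total = 136.9 + 1490 + 2559 + 4286 + 16251 = 24723 atm

25000 atm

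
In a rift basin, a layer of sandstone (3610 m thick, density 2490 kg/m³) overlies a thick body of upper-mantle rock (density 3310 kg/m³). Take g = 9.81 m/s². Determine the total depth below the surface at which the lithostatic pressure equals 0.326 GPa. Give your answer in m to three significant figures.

Pressure at base of upper layers: 2490×9.81×3610 = 8.818×10^7 Pa = 0.08818 GPa
Remaining pressure to be supplied by upper-mantle rock: 3.260×10^8 − 8.818×10^7 = 2.378×10^8 Pa
Additional depth in upper-mantle rock = 2.378×10^8 Pa / (3310 kg/m³ × 9.81 m/s²) = 7324.0 m
Total depth = 3610 m + 7324.0 m = 10934 m

10900 m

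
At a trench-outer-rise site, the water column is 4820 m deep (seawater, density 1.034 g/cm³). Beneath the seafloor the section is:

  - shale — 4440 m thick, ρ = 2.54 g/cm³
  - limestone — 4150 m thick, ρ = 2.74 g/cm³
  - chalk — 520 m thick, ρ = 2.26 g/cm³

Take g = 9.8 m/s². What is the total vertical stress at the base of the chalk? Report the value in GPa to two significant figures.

0.28 GPa

seawater: 1034 kg/m³ × 9.8 m/s² × 4820 m = 4.884×10^7 Pa = 0.04884 GPa
shale: 2540 kg/m³ × 9.8 m/s² × 4440 m = 1.105×10^8 Pa = 0.1105 GPa
limestone: 2740 kg/m³ × 9.8 m/s² × 4150 m = 1.114×10^8 Pa = 0.1114 GPa
chalk: 2260 kg/m³ × 9.8 m/s² × 520 m = 1.152×10^7 Pa = 0.01152 GPa
Total = 0.04884 + 0.1105 + 0.1114 + 0.01152 = 0.28232 GPa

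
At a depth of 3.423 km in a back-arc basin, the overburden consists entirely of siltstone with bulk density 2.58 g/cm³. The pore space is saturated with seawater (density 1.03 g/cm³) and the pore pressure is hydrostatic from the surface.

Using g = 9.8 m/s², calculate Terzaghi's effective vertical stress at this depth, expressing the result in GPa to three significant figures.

Overburden (lithostatic) stress σ_v:
siltstone: 2580 kg/m³ × 9.8 m/s² × 3423 m = 8.655×10^7 Pa = 86.55 MPa
Pore pressure P_p = 1030 kg/m³ × 9.8 m/s² × 3423 m = 3.455×10^7 Pa = 34.55 MPa
Effective stress σ' = σ_v − P_p = 86.55 − 34.55 = 51.995 MPa = 0.051995 GPa

0.0520 GPa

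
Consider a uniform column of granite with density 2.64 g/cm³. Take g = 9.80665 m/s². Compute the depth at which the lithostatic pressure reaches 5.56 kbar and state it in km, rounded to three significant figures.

21.5 km

h = P/(ρg) = 5.56 kbar / (2640 kg/m³ × 9.80665 m/s²) = 5.560×10^8 Pa / 25890 Pa/m = 21476 m
= 21.476 km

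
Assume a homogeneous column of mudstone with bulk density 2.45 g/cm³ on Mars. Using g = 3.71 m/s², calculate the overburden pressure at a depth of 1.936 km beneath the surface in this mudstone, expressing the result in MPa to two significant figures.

mudstone: 2450 kg/m³ × 3.71 m/s² × 1936 m = 1.760×10^7 Pa = 17.60 MPa

18 MPa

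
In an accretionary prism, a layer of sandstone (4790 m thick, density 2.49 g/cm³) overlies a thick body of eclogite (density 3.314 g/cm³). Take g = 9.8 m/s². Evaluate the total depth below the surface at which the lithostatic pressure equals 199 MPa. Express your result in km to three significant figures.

7.32 km

Pressure at base of upper layers: 2490×9.8×4790 = 1.169×10^8 Pa = 116.9 MPa
Remaining pressure to be supplied by eclogite: 1.990×10^8 − 1.169×10^8 = 8.211×10^7 Pa
Additional depth in eclogite = 8.211×10^7 Pa / (3314 kg/m³ × 9.8 m/s²) = 2528.4 m
Total depth = 4790 m + 2528.4 m = 7318.4 m
= 7.3184 km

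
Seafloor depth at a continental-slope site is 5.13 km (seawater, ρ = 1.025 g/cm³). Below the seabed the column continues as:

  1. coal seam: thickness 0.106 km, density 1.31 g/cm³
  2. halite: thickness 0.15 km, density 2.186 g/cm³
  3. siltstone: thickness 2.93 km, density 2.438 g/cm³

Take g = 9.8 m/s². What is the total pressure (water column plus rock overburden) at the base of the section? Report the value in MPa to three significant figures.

126 MPa

seawater: 1025 kg/m³ × 9.8 m/s² × 5130 m = 5.153×10^7 Pa = 51.53 MPa
coal seam: 1310 kg/m³ × 9.8 m/s² × 106 m = 1.361×10^6 Pa = 1.361 MPa
halite: 2186 kg/m³ × 9.8 m/s² × 150 m = 3.213×10^6 Pa = 3.213 MPa
siltstone: 2438 kg/m³ × 9.8 m/s² × 2930 m = 7.000×10^7 Pa = 70.00 MPa
Total = 51.53 + 1.361 + 3.213 + 70.00 = 126.11 MPa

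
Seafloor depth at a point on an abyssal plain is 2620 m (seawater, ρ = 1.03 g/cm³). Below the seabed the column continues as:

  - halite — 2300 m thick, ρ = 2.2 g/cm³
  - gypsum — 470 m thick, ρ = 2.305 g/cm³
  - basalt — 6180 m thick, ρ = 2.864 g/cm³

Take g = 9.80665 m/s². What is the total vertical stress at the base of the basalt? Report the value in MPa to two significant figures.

seawater: 1030 kg/m³ × 9.80665 m/s² × 2620 m = 2.646×10^7 Pa = 26.46 MPa
halite: 2200 kg/m³ × 9.80665 m/s² × 2300 m = 4.962×10^7 Pa = 49.62 MPa
gypsum: 2305 kg/m³ × 9.80665 m/s² × 470 m = 1.062×10^7 Pa = 10.62 MPa
basalt: 2864 kg/m³ × 9.80665 m/s² × 6180 m = 1.736×10^8 Pa = 173.6 MPa
Total = 26.46 + 49.62 + 10.62 + 173.6 = 260.28 MPa

260 MPa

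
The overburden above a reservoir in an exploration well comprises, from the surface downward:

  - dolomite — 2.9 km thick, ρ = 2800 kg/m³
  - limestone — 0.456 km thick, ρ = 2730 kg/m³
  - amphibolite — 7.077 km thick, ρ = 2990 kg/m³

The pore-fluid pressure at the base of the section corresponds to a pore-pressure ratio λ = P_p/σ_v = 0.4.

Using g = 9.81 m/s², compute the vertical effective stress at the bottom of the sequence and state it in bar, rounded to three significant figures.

Overburden (lithostatic) stress σ_v:
dolomite: 2800 kg/m³ × 9.81 m/s² × 2900 m = 7.966×10^7 Pa = 79.66 MPa
limestone: 2730 kg/m³ × 9.81 m/s² × 456 m = 1.221×10^7 Pa = 12.21 MPa
amphibolite: 2990 kg/m³ × 9.81 m/s² × 7077 m = 2.076×10^8 Pa = 207.6 MPa
Total = 79.66 + 12.21 + 207.6 = 299.45 MPa
Pore pressure P_p = λ·σ_v = 0.4 × 299.5 MPa = 119.8 MPa
Effective stress σ' = σ_v − P_p = 299.5 − 119.8 = 179.67 MPa = 1796.7 bar

1800 bar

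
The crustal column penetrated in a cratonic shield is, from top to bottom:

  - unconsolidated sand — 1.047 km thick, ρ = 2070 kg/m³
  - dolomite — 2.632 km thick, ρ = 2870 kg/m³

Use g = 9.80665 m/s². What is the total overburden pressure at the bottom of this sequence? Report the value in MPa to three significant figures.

95.3 MPa

unconsolidated sand: 2070 kg/m³ × 9.80665 m/s² × 1047 m = 2.125×10^7 Pa = 21.25 MPa
dolomite: 2870 kg/m³ × 9.80665 m/s² × 2632 m = 7.408×10^7 Pa = 74.08 MPa
Total = 21.25 + 74.08 = 95.332 MPa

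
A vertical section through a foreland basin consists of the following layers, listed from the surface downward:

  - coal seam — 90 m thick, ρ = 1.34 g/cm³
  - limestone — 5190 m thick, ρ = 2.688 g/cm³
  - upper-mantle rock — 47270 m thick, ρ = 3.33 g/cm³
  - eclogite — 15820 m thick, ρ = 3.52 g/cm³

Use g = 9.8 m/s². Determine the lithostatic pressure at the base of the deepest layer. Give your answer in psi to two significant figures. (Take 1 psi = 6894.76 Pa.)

coal seam: 1340 kg/m³ × 9.8 m/s² × 90 m = 1.182×10^6 Pa = 171.4 psi
limestone: 2688 kg/m³ × 9.8 m/s² × 5190 m = 1.367×10^8 Pa = 19829 psi
upper-mantle rock: 3330 kg/m³ × 9.8 m/s² × 47270 m = 1.543×10^9 Pa = 2.237×10^5 psi
eclogite: 3520 kg/m³ × 9.8 m/s² × 15820 m = 5.457×10^8 Pa = 79151 psi
Total = 171.4 + 19829 + 2.237×10^5 + 79151 = 3.2289×10^5 psi

320000 psi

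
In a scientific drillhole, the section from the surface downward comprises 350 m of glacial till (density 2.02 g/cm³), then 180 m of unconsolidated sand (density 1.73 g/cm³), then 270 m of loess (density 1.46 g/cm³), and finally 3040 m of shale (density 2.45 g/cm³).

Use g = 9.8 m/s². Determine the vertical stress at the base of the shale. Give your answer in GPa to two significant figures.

0.087 GPa

glacial till: 2020 kg/m³ × 9.8 m/s² × 350 m = 6.929×10^6 Pa = 6.929×10^-3 GPa
unconsolidated sand: 1730 kg/m³ × 9.8 m/s² × 180 m = 3.052×10^6 Pa = 3.052×10^-3 GPa
loess: 1460 kg/m³ × 9.8 m/s² × 270 m = 3.863×10^6 Pa = 3.863×10^-3 GPa
shale: 2450 kg/m³ × 9.8 m/s² × 3040 m = 7.299×10^7 Pa = 0.07299 GPa
Total = 6.929×10^-3 + 3.052×10^-3 + 3.863×10^-3 + 0.07299 = 0.086834 GPa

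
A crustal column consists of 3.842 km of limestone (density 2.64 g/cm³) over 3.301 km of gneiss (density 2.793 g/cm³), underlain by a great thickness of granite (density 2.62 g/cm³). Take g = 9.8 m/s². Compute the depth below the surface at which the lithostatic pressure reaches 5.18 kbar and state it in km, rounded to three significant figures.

Pressure at base of upper layers: 2640×9.8×3842 + 2793×9.8×3301 = 1.898×10^8 Pa = 1.898 kbar
Remaining pressure to be supplied by granite: 5.180×10^8 − 1.898×10^8 = 3.282×10^8 Pa
Additional depth in granite = 3.282×10^8 Pa / (2620 kg/m³ × 9.8 m/s²) = 12784 m
Total depth = 7143 m + 12784 m = 19927 m
= 19.927 km

19.9 km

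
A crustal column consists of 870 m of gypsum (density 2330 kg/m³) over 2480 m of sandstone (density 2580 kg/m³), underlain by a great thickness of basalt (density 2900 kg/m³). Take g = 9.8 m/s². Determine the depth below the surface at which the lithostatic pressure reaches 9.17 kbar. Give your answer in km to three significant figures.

Pressure at base of upper layers: 2330×9.8×870 + 2580×9.8×2480 = 8.257×10^7 Pa = 0.8257 kbar
Remaining pressure to be supplied by basalt: 9.170×10^8 − 8.257×10^7 = 8.344×10^8 Pa
Additional depth in basalt = 8.344×10^8 Pa / (2900 kg/m³ × 9.8 m/s²) = 29361 m
Total depth = 3350 m + 29361 m = 32711 m
= 32.711 km

32.7 km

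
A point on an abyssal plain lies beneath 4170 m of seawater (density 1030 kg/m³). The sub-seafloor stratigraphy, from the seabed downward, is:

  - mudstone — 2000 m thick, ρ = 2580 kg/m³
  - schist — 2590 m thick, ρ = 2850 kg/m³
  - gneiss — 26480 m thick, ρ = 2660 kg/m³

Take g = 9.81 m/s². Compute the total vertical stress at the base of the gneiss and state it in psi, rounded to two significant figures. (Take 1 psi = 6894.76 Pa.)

seawater: 1030 kg/m³ × 9.81 m/s² × 4170 m = 4.213×10^7 Pa = 6111 psi
mudstone: 2580 kg/m³ × 9.81 m/s² × 2000 m = 5.062×10^7 Pa = 7342 psi
schist: 2850 kg/m³ × 9.81 m/s² × 2590 m = 7.241×10^7 Pa = 10503 psi
gneiss: 2660 kg/m³ × 9.81 m/s² × 26480 m = 6.910×10^8 Pa = 1.002×10^5 psi
Total = 6111 + 7342 + 10503 + 1.002×10^5 = 1.2417×10^5 psi

120000 psi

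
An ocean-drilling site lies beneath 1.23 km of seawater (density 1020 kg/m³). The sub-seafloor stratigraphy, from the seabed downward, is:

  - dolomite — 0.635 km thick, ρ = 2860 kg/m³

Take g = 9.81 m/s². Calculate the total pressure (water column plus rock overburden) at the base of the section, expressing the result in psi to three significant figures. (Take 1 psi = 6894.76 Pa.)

seawater: 1020 kg/m³ × 9.81 m/s² × 1230 m = 1.231×10^7 Pa = 1785 psi
dolomite: 2860 kg/m³ × 9.81 m/s² × 635 m = 1.782×10^7 Pa = 2584 psi
Total = 1785 + 2584 = 4369.1 psi

4370 psi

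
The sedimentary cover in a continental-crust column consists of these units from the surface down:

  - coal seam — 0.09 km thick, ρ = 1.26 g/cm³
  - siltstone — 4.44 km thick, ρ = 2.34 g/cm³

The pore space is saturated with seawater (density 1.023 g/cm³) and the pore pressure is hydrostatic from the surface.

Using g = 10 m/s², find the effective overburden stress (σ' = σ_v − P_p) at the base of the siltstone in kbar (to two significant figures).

Overburden (lithostatic) stress σ_v:
coal seam: 1260 kg/m³ × 10 m/s² × 90 m = 1.134×10^6 Pa = 1.134 MPa
siltstone: 2340 kg/m³ × 10 m/s² × 4440 m = 1.039×10^8 Pa = 103.9 MPa
Total = 1.134 + 103.9 = 105.03 MPa
Pore pressure P_p = 1023 kg/m³ × 10 m/s² × 4530 m = 4.634×10^7 Pa = 46.34 MPa
Effective stress σ' = σ_v − P_p = 105.0 − 46.34 = 58.688 MPa = 0.58688 kbar

0.59 kbar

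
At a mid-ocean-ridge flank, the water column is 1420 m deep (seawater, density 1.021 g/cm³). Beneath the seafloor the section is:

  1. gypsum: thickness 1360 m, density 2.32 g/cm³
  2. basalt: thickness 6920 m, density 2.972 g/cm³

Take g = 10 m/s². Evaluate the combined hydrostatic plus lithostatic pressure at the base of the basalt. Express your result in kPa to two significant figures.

seawater: 1021 kg/m³ × 10 m/s² × 1420 m = 1.450×10^7 Pa = 14498 kPa
gypsum: 2320 kg/m³ × 10 m/s² × 1360 m = 3.155×10^7 Pa = 31552 kPa
basalt: 2972 kg/m³ × 10 m/s² × 6920 m = 2.057×10^8 Pa = 2.057×10^5 kPa
Total = 14498 + 31552 + 2.057×10^5 = 2.5171×10^5 kPa

250000 kPa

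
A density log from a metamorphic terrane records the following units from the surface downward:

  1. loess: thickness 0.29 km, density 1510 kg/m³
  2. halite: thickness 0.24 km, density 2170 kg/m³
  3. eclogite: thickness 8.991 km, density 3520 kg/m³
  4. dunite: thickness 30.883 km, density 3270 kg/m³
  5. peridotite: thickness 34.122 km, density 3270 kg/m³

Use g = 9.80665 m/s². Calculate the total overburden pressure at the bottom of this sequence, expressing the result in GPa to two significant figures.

loess: 1510 kg/m³ × 9.80665 m/s² × 290 m = 4.294×10^6 Pa = 4.294×10^-3 GPa
halite: 2170 kg/m³ × 9.80665 m/s² × 240 m = 5.107×10^6 Pa = 5.107×10^-3 GPa
eclogite: 3520 kg/m³ × 9.80665 m/s² × 8991 m = 3.104×10^8 Pa = 0.3104 GPa
dunite: 3270 kg/m³ × 9.80665 m/s² × 30883 m = 9.903×10^8 Pa = 0.9903 GPa
peridotite: 3270 kg/m³ × 9.80665 m/s² × 34122 m = 1.094×10^9 Pa = 1.094 GPa
Total = 4.294×10^-3 + 5.107×10^-3 + 0.3104 + 0.9903 + 1.094 = 2.4043 GPa

2.4 GPa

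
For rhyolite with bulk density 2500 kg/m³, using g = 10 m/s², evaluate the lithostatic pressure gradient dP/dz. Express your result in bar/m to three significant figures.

0.250 bar/m

dP/dz = ρg = 2500 kg/m³ × 10 m/s² = 25000 Pa/m
= 25000 Pa/m × (1 bar/m / 1.0000×10^5 Pa/m) = 0.25000 bar/m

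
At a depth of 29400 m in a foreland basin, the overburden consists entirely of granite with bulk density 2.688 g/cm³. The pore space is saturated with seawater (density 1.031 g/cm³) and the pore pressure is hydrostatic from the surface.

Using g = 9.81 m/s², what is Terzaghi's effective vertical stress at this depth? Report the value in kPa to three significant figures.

Overburden (lithostatic) stress σ_v:
granite: 2688 kg/m³ × 9.81 m/s² × 29400 m = 7.753×10^8 Pa = 775.3 MPa
Pore pressure P_p = 1031 kg/m³ × 9.81 m/s² × 29400 m = 2.974×10^8 Pa = 297.4 MPa
Effective stress σ' = σ_v − P_p = 775.3 − 297.4 = 477.90 MPa = 4.7790×10^5 kPa

478000 kPa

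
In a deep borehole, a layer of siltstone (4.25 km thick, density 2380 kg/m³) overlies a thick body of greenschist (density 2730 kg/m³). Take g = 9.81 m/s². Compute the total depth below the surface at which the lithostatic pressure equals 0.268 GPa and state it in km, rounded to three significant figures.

10.6 km

Pressure at base of upper layers: 2380×9.81×4250 = 9.923×10^7 Pa = 0.09923 GPa
Remaining pressure to be supplied by greenschist: 2.680×10^8 − 9.923×10^7 = 1.688×10^8 Pa
Additional depth in greenschist = 1.688×10^8 Pa / (2730 kg/m³ × 9.81 m/s²) = 6301.9 m
Total depth = 4250 m + 6301.9 m = 10552 m
= 10.552 km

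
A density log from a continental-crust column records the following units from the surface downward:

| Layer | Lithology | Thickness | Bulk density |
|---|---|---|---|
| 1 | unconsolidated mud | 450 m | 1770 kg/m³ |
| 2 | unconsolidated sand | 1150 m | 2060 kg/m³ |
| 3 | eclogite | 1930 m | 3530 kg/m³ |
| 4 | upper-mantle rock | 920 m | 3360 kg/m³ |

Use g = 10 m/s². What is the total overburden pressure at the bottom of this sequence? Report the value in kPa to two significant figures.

unconsolidated mud: 1770 kg/m³ × 10 m/s² × 450 m = 7.965×10^6 Pa = 7965 kPa
unconsolidated sand: 2060 kg/m³ × 10 m/s² × 1150 m = 2.369×10^7 Pa = 23690 kPa
eclogite: 3530 kg/m³ × 10 m/s² × 1930 m = 6.813×10^7 Pa = 68129 kPa
upper-mantle rock: 3360 kg/m³ × 10 m/s² × 920 m = 3.091×10^7 Pa = 30912 kPa
Total = 7965 + 23690 + 68129 + 30912 = 1.3070×10^5 kPa

130000 kPa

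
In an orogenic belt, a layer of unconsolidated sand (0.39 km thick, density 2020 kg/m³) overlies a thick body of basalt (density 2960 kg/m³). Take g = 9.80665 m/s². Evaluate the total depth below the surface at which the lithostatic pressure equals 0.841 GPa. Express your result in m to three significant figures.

29100 m

Pressure at base of upper layers: 2020×9.80665×390 = 7.726×10^6 Pa = 7.726×10^-3 GPa
Remaining pressure to be supplied by basalt: 8.410×10^8 − 7.726×10^6 = 8.333×10^8 Pa
Additional depth in basalt = 8.333×10^8 Pa / (2960 kg/m³ × 9.80665 m/s²) = 28706 m
Total depth = 390 m + 28706 m = 29096 m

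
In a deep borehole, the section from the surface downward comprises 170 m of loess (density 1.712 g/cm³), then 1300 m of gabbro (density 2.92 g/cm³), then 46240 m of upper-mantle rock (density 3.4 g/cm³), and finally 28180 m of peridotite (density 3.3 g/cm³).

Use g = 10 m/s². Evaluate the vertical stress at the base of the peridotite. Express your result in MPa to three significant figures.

2540 MPa

loess: 1712 kg/m³ × 10 m/s² × 170 m = 2.910×10^6 Pa = 2.910 MPa
gabbro: 2920 kg/m³ × 10 m/s² × 1300 m = 3.796×10^7 Pa = 37.96 MPa
upper-mantle rock: 3400 kg/m³ × 10 m/s² × 46240 m = 1.572×10^9 Pa = 1572 MPa
peridotite: 3300 kg/m³ × 10 m/s² × 28180 m = 9.299×10^8 Pa = 929.9 MPa
Total = 2.910 + 37.96 + 1572 + 929.9 = 2543.0 MPa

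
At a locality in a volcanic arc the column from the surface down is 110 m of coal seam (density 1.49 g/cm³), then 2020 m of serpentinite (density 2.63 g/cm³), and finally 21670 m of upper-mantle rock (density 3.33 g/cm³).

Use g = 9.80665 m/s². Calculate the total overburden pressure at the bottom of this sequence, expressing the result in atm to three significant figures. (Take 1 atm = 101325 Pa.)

coal seam: 1490 kg/m³ × 9.80665 m/s² × 110 m = 1.607×10^6 Pa = 15.86 atm
serpentinite: 2630 kg/m³ × 9.80665 m/s² × 2020 m = 5.210×10^7 Pa = 514.2 atm
upper-mantle rock: 3330 kg/m³ × 9.80665 m/s² × 21670 m = 7.077×10^8 Pa = 6984 atm
Total = 15.86 + 514.2 + 6984 = 7514.1 atm

7510 atm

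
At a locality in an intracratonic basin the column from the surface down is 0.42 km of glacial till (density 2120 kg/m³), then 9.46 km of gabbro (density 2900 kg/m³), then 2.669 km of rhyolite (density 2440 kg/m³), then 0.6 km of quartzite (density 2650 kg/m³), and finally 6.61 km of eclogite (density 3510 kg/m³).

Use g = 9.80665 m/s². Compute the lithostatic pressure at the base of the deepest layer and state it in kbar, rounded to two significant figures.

5.8 kbar

glacial till: 2120 kg/m³ × 9.80665 m/s² × 420 m = 8.732×10^6 Pa = 0.08732 kbar
gabbro: 2900 kg/m³ × 9.80665 m/s² × 9460 m = 2.690×10^8 Pa = 2.690 kbar
rhyolite: 2440 kg/m³ × 9.80665 m/s² × 2669 m = 6.386×10^7 Pa = 0.6386 kbar
quartzite: 2650 kg/m³ × 9.80665 m/s² × 600 m = 1.559×10^7 Pa = 0.1559 kbar
eclogite: 3510 kg/m³ × 9.80665 m/s² × 6610 m = 2.275×10^8 Pa = 2.275 kbar
Total = 0.08732 + 2.690 + 0.6386 + 0.1559 + 2.275 = 5.8475 kbar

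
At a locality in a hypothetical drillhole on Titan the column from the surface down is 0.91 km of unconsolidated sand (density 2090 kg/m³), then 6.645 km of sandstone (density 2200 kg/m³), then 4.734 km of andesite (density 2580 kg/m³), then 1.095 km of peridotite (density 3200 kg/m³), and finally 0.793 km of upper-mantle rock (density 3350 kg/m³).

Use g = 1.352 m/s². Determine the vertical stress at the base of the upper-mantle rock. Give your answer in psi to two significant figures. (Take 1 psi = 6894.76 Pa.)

6800 psi

unconsolidated sand: 2090 kg/m³ × 1.352 m/s² × 910 m = 2.571×10^6 Pa = 372.9 psi
sandstone: 2200 kg/m³ × 1.352 m/s² × 6645 m = 1.976×10^7 Pa = 2867 psi
andesite: 2580 kg/m³ × 1.352 m/s² × 4734 m = 1.651×10^7 Pa = 2395 psi
peridotite: 3200 kg/m³ × 1.352 m/s² × 1095 m = 4.737×10^6 Pa = 687.1 psi
upper-mantle rock: 3350 kg/m³ × 1.352 m/s² × 793 m = 3.592×10^6 Pa = 520.9 psi
Total = 372.9 + 2867 + 2395 + 687.1 + 520.9 = 6842.6 psi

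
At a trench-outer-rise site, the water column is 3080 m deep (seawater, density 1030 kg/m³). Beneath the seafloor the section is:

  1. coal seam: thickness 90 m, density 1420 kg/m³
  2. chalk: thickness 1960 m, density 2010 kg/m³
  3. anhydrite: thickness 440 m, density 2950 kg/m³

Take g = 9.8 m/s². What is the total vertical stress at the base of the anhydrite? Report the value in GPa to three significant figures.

0.0837 GPa

seawater: 1030 kg/m³ × 9.8 m/s² × 3080 m = 3.109×10^7 Pa = 0.03109 GPa
coal seam: 1420 kg/m³ × 9.8 m/s² × 90 m = 1.252×10^6 Pa = 1.252×10^-3 GPa
chalk: 2010 kg/m³ × 9.8 m/s² × 1960 m = 3.861×10^7 Pa = 0.03861 GPa
anhydrite: 2950 kg/m³ × 9.8 m/s² × 440 m = 1.272×10^7 Pa = 0.01272 GPa
Total = 0.03109 + 1.252×10^-3 + 0.03861 + 0.01272 = 0.083670 GPa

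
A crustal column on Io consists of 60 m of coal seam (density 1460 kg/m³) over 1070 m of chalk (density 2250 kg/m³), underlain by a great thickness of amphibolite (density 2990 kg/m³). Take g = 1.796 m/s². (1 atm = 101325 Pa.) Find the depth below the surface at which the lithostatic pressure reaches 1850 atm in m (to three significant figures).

Pressure at base of upper layers: 1460×1.796×60 + 2250×1.796×1070 = 4.481×10^6 Pa = 44.23 atm
Remaining pressure to be supplied by amphibolite: 1.875×10^8 − 4.481×10^6 = 1.830×10^8 Pa
Additional depth in amphibolite = 1.830×10^8 Pa / (2990 kg/m³ × 1.796 m/s²) = 34072 m
Total depth = 1130 m + 34072 m = 35202 m

35200 m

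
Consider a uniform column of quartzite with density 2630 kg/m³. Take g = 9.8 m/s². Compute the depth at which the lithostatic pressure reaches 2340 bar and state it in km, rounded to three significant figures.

h = P/(ρg) = 2340 bar / (2630 kg/m³ × 9.8 m/s²) = 2.340×10^8 Pa / 25774 Pa/m = 9078.9 m
= 9.0789 km

9.08 km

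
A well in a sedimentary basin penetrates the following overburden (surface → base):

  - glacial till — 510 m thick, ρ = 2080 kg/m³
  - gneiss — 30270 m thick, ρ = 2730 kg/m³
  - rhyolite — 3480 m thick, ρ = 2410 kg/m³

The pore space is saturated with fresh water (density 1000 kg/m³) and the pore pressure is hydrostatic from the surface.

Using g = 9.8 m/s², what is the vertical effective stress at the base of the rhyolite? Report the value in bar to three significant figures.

5670 bar

Overburden (lithostatic) stress σ_v:
glacial till: 2080 kg/m³ × 9.8 m/s² × 510 m = 1.040×10^7 Pa = 10.40 MPa
gneiss: 2730 kg/m³ × 9.8 m/s² × 30270 m = 8.098×10^8 Pa = 809.8 MPa
rhyolite: 2410 kg/m³ × 9.8 m/s² × 3480 m = 8.219×10^7 Pa = 82.19 MPa
Total = 10.40 + 809.8 + 82.19 = 902.43 MPa
Pore pressure P_p = 1000 kg/m³ × 9.8 m/s² × 34260 m = 3.357×10^8 Pa = 335.7 MPa
Effective stress σ' = σ_v − P_p = 902.4 − 335.7 = 566.68 MPa = 5666.8 bar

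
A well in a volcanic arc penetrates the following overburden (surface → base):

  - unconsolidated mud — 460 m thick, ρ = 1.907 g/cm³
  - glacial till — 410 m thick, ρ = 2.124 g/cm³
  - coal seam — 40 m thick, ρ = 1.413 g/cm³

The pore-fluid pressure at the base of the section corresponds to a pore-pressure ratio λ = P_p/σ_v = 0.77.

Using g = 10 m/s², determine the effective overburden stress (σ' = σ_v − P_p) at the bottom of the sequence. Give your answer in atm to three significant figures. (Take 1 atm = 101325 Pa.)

Overburden (lithostatic) stress σ_v:
unconsolidated mud: 1907 kg/m³ × 10 m/s² × 460 m = 8.772×10^6 Pa = 8.772 MPa
glacial till: 2124 kg/m³ × 10 m/s² × 410 m = 8.708×10^6 Pa = 8.708 MPa
coal seam: 1413 kg/m³ × 10 m/s² × 40 m = 5.652×10^5 Pa = 0.5652 MPa
Total = 8.772 + 8.708 + 0.5652 = 18.046 MPa
Pore pressure P_p = λ·σ_v = 0.77 × 18.05 MPa = 13.90 MPa
Effective stress σ' = σ_v − P_p = 18.05 − 13.90 = 4.1505 MPa = 40.963 atm

41.0 atm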